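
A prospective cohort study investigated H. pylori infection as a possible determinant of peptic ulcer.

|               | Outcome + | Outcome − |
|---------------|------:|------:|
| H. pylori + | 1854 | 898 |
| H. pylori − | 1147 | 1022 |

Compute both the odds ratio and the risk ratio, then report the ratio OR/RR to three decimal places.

Cells: a = 1854, b = 898, c = 1147, d = 1022.
OR = (1854·1022)/(898·1147) = 1894788/1030006 = 1.83959
Risk in exposed = 1854/2752 = 0.67369; risk in unexposed = 1147/2169 = 0.52882; RR = 1.27396
OR/RR = 1.83959 / 1.27396 = 1.44399
The outcome is not rare, so the OR lies further from 1 than the RR.

1.444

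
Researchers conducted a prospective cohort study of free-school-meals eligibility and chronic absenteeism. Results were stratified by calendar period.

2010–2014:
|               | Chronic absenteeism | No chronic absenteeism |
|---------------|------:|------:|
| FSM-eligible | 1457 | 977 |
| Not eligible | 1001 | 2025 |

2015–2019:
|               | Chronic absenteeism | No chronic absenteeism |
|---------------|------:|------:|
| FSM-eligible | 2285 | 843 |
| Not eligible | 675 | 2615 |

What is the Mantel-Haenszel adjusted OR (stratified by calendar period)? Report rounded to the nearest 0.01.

5.49

OR_MH = Σ(aᵢdᵢ/nᵢ) / Σ(bᵢcᵢ/nᵢ), where nᵢ is the stratum total.
Stratum 1 (2010–2014): n = 5460; a·d/n = 1457·2025/5460 = 540.3709; b·c/n = 977·1001/5460 = 179.1167
Stratum 2 (2015–2019): n = 6418; a·d/n = 2285·2615/6418 = 931.0182; b·c/n = 843·675/6418 = 88.6608
OR_MH = (540.3709 + 931.0182) / (179.1167 + 88.6608) = 1471.3891 / 267.7775 = 5.49482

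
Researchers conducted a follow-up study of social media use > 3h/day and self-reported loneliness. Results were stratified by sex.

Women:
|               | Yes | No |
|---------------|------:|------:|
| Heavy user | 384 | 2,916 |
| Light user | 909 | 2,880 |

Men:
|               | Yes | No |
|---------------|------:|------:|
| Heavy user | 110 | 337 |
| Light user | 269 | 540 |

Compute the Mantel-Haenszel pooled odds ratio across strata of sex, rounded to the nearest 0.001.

OR_MH = Σ(aᵢdᵢ/nᵢ) / Σ(bᵢcᵢ/nᵢ), where nᵢ is the stratum total.
Stratum 1 (Women): n = 7089; a·d/n = 384·2880/7089 = 156.0051; b·c/n = 2916·909/7089 = 373.9094
Stratum 2 (Men): n = 1256; a·d/n = 110·540/1256 = 47.2930; b·c/n = 337·269/1256 = 72.1760
OR_MH = (156.0051 + 47.2930) / (373.9094 + 72.1760) = 203.2981 / 446.0854 = 0.45574

0.456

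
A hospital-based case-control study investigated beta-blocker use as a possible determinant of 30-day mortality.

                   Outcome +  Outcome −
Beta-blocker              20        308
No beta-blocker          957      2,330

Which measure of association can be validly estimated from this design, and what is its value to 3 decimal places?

0.158

Cells: a = 20, b = 308, c = 957, d = 2330.
This is a hospital-based case-control study: participants were sampled on outcome status, so risks in the source population cannot be estimated directly — relative risk is not valid here. The odds ratio is the appropriate measure.
OR = (a·d)/(b·c) = (20 × 2330) / (308 × 957) = 46600 / 294756 = 0.15810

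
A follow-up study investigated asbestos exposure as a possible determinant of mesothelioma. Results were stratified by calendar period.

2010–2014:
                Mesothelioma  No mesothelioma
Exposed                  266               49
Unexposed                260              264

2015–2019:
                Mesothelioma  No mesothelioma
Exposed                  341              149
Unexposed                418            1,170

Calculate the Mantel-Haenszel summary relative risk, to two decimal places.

RR_MH = Σ(aᵢ·n₀ᵢ/nᵢ) / Σ(cᵢ·n₁ᵢ/nᵢ), with n₁ᵢ = aᵢ+bᵢ (exposed), n₀ᵢ = cᵢ+dᵢ (unexposed), nᵢ = n₁ᵢ+n₀ᵢ.
Stratum 1 (2010–2014): n₁ = 315, n₀ = 524, n = 839; a·n₀/n = 266·524/839 = 166.1311; c·n₁/n = 260·315/839 = 97.6162
Stratum 2 (2015–2019): n₁ = 490, n₀ = 1588, n = 2078; a·n₀/n = 341·1588/2078 = 260.5910; c·n₁/n = 418·490/2078 = 98.5659
RR_MH = (166.1311 + 260.5910) / (97.6162 + 98.5659) = 426.7221 / 196.1821 = 2.17513

2.18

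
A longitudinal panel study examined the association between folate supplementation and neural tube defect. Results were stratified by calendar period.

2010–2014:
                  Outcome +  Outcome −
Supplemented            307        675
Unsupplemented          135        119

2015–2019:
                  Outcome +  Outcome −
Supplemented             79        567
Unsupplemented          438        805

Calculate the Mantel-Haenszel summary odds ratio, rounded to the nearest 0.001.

0.308

OR_MH = Σ(aᵢdᵢ/nᵢ) / Σ(bᵢcᵢ/nᵢ), where nᵢ is the stratum total.
Stratum 1 (2010–2014): n = 1236; a·d/n = 307·119/1236 = 29.5574; b·c/n = 675·135/1236 = 73.7257
Stratum 2 (2015–2019): n = 1889; a·d/n = 79·805/1889 = 33.6660; b·c/n = 567·438/1889 = 131.4696
OR_MH = (29.5574 + 33.6660) / (73.7257 + 131.4696) = 63.2234 / 205.1953 = 0.30811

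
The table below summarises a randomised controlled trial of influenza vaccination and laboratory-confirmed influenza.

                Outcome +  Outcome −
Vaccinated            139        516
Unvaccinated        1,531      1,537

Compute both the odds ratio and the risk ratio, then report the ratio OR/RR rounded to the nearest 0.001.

Cells: a = 139, b = 516, c = 1531, d = 1537.
OR = (139·1537)/(516·1531) = 213643/789996 = 0.27044
Risk in exposed = 139/655 = 0.21221; risk in unexposed = 1531/3068 = 0.49902; RR = 0.42526
OR/RR = 0.27044 / 0.42526 = 0.63593
The outcome is not rare, so the OR lies further from 1 than the RR.

0.636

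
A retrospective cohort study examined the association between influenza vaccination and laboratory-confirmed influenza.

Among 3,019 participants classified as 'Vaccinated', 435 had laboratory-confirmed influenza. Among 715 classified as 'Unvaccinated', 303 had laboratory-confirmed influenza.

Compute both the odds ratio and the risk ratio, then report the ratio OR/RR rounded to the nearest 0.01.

0.67

From the description: a = 435, b = 2584, c = 303, d = 412.
OR = (435·412)/(2584·303) = 179220/782952 = 0.22890
Risk in exposed = 435/3019 = 0.14409; risk in unexposed = 303/715 = 0.42378; RR = 0.34001
OR/RR = 0.22890 / 0.34001 = 0.67323
The outcome is not rare, so the OR lies further from 1 than the RR.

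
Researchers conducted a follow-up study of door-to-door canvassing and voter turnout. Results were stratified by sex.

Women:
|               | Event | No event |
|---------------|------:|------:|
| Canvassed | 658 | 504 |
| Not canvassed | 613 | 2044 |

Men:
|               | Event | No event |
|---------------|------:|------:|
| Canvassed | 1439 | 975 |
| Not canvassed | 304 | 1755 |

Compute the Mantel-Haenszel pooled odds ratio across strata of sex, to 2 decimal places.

6.23

OR_MH = Σ(aᵢdᵢ/nᵢ) / Σ(bᵢcᵢ/nᵢ), where nᵢ is the stratum total.
Stratum 1 (Women): n = 3819; a·d/n = 658·2044/3819 = 352.1739; b·c/n = 504·613/3819 = 80.8987
Stratum 2 (Men): n = 4473; a·d/n = 1439·1755/4473 = 564.5976; b·c/n = 975·304/4473 = 66.2643
OR_MH = (352.1739 + 564.5976) / (80.8987 + 66.2643) = 916.7715 / 147.1629 = 6.22964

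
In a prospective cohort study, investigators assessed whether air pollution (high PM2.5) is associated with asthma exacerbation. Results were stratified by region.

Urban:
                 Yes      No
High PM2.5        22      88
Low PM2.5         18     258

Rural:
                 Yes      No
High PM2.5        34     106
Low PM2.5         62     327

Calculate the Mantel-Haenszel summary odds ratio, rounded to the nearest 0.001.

OR_MH = Σ(aᵢdᵢ/nᵢ) / Σ(bᵢcᵢ/nᵢ), where nᵢ is the stratum total.
Stratum 1 (Urban): n = 386; a·d/n = 22·258/386 = 14.7047; b·c/n = 88·18/386 = 4.1036
Stratum 2 (Rural): n = 529; a·d/n = 34·327/529 = 21.0170; b·c/n = 106·62/529 = 12.4234
OR_MH = (14.7047 + 21.0170) / (4.1036 + 12.4234) = 35.7217 / 16.5271 = 2.16140

2.161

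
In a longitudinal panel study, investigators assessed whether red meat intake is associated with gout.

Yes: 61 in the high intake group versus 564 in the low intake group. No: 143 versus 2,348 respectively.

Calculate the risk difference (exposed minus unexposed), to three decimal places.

0.105

From the description: a = 61, b = 143, c = 564, d = 2348.
Risk in exposed = 61/204 = 0.299020; risk in unexposed = 564/2912 = 0.193681.
Risk difference = 0.299020 − 0.193681 = 0.105338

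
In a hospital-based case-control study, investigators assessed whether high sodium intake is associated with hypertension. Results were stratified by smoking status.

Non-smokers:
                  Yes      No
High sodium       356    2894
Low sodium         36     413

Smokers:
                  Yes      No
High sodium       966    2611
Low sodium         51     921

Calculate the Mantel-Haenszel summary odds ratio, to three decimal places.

OR_MH = Σ(aᵢdᵢ/nᵢ) / Σ(bᵢcᵢ/nᵢ), where nᵢ is the stratum total.
Stratum 1 (Non-smokers): n = 3699; a·d/n = 356·413/3699 = 39.7480; b·c/n = 2894·36/3699 = 28.1655
Stratum 2 (Smokers): n = 4549; a·d/n = 966·921/4549 = 195.5784; b·c/n = 2611·51/4549 = 29.2726
OR_MH = (39.7480 + 195.5784) / (28.1655 + 29.2726) = 235.3264 / 57.4380 = 4.09705

4.097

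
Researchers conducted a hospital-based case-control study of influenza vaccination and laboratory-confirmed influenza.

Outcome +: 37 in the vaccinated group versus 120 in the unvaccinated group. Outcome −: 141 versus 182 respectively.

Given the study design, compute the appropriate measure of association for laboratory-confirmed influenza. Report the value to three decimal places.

0.398

From the description: a = 37, b = 141, c = 120, d = 182.
This is a hospital-based case-control study: participants were sampled on outcome status, so risks in the source population cannot be estimated directly — relative risk is not valid here. The odds ratio is the appropriate measure.
OR = (a·d)/(b·c) = (37 × 182) / (141 × 120) = 6734 / 16920 = 0.39799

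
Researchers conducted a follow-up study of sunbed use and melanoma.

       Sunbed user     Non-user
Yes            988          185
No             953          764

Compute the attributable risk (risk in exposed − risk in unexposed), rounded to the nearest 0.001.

0.314

Reading the table with exposure as columns: a = 988 (Sunbed user, case), b = 953 (Sunbed user, non-case), c = 185 (Non-user, case), d = 764.
Risk in exposed = 988/1941 = 0.509016; risk in unexposed = 185/949 = 0.194942.
Risk difference = 0.509016 − 0.194942 = 0.314074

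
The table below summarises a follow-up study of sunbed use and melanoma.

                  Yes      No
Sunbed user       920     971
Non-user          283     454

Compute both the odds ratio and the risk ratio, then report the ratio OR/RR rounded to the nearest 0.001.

1.200

Cells: a = 920, b = 971, c = 283, d = 454.
OR = (920·454)/(971·283) = 417680/274793 = 1.51998
Risk in exposed = 920/1891 = 0.48652; risk in unexposed = 283/737 = 0.38399; RR = 1.26700
OR/RR = 1.51998 / 1.26700 = 1.19967
The outcome is not rare, so the OR lies further from 1 than the RR.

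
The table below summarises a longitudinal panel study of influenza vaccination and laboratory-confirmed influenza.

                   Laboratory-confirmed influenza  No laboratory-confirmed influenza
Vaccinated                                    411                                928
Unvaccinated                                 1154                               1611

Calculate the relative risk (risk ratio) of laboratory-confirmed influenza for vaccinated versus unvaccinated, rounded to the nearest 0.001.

0.735

Cells: a = 411, b = 928, c = 1154, d = 1611.
Risk in exposed = 411/1339 = 0.30695; risk in unexposed = 1154/2765 = 0.41736.
RR = 0.30695 / 0.41736 = 0.73545
The risk is 26% lower among the exposed than among the unexposed.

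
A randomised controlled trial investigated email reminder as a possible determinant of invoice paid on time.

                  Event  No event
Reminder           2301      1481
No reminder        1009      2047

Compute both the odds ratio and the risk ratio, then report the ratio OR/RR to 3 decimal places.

1.711

Cells: a = 2301, b = 1481, c = 1009, d = 2047.
OR = (2301·2047)/(1481·1009) = 4710147/1494329 = 3.15201
Risk in exposed = 2301/3782 = 0.60841; risk in unexposed = 1009/3056 = 0.33017; RR = 1.84271
OR/RR = 3.15201 / 1.84271 = 1.71053
The outcome is not rare, so the OR lies further from 1 than the RR.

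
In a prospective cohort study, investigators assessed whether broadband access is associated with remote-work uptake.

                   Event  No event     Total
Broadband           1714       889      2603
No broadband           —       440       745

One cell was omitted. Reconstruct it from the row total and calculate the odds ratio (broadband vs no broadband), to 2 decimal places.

2.78

The missing cell is in the unexposed row: 745 − 440 = 305.
So a = 1714, b = 889, c = 305, d = 440.
OR = (a·d)/(b·c) = (1714 × 440) / (889 × 305) = 754160 / 271145 = 2.78139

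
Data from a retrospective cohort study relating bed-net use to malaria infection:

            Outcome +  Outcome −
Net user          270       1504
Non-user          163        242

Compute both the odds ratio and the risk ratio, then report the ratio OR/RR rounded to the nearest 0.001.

0.705

Cells: a = 270, b = 1504, c = 163, d = 242.
OR = (270·242)/(1504·163) = 65340/245152 = 0.26653
Risk in exposed = 270/1774 = 0.15220; risk in unexposed = 163/405 = 0.40247; RR = 0.37816
OR/RR = 0.26653 / 0.37816 = 0.70480
The outcome is not rare, so the OR lies further from 1 than the RR.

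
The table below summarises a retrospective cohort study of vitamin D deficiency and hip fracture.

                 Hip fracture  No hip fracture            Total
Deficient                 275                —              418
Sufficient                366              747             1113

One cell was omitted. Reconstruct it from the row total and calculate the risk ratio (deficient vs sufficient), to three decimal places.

2.001

The missing cell is in the exposed row: 418 − 275 = 143.
So a = 275, b = 143, c = 366, d = 747.
RR = [a/(a+b)] / [c/(c+d)] = (275/418) / (366/1113) = 0.65789/0.32884 = 2.00065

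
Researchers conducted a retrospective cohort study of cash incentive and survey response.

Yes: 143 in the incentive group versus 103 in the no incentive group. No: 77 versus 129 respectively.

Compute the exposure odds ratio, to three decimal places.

2.326

From the description: a = 143, b = 77, c = 103, d = 129.
OR = (a·d)/(b·c) = (143 × 129) / (77 × 103) = 18447 / 7931 = 2.32594
The odds of survey response are about 2.33 times as high in the incentive group.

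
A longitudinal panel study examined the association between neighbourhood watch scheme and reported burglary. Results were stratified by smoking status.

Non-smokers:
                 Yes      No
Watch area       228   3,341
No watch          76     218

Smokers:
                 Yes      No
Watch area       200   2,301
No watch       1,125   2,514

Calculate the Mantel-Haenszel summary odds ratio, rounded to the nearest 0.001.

0.194

OR_MH = Σ(aᵢdᵢ/nᵢ) / Σ(bᵢcᵢ/nᵢ), where nᵢ is the stratum total.
Stratum 1 (Non-smokers): n = 3863; a·d/n = 228·218/3863 = 12.8667; b·c/n = 3341·76/3863 = 65.7303
Stratum 2 (Smokers): n = 6140; a·d/n = 200·2514/6140 = 81.8893; b·c/n = 2301·1125/6140 = 421.6002
OR_MH = (12.8667 + 81.8893) / (65.7303 + 421.6002) = 94.7559 / 487.3304 = 0.19444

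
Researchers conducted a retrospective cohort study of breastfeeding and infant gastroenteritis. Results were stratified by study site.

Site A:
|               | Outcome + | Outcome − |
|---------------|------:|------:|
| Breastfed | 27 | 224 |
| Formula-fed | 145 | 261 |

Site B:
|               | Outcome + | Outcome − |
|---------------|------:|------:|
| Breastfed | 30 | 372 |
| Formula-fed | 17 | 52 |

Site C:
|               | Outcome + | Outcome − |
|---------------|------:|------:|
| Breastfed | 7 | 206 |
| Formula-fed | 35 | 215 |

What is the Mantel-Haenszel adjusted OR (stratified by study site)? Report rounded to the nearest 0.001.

0.220

OR_MH = Σ(aᵢdᵢ/nᵢ) / Σ(bᵢcᵢ/nᵢ), where nᵢ is the stratum total.
Stratum 1 (Site A): n = 657; a·d/n = 27·261/657 = 10.7260; b·c/n = 224·145/657 = 49.4368
Stratum 2 (Site B): n = 471; a·d/n = 30·52/471 = 3.3121; b·c/n = 372·17/471 = 13.4268
Stratum 3 (Site C): n = 463; a·d/n = 7·215/463 = 3.2505; b·c/n = 206·35/463 = 15.5724
OR_MH = (10.7260 + 3.3121 + 3.2505) / (49.4368 + 13.4268 + 15.5724) = 17.2887 / 78.4359 = 0.22042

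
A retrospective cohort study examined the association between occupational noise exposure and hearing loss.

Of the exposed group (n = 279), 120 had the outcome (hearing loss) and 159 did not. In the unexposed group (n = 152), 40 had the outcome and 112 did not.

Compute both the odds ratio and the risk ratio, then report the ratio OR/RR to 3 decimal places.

From the description: a = 120, b = 159, c = 40, d = 112.
OR = (120·112)/(159·40) = 13440/6360 = 2.11321
Risk in exposed = 120/279 = 0.43011; risk in unexposed = 40/152 = 0.26316; RR = 1.63441
OR/RR = 2.11321 / 1.63441 = 1.29295
The outcome is not rare, so the OR lies further from 1 than the RR.

1.293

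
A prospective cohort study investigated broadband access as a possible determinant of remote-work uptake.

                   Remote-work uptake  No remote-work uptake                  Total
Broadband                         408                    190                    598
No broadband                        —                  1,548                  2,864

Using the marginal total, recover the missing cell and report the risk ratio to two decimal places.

1.48

The missing cell is in the unexposed row: 2864 − 1548 = 1316.
So a = 408, b = 190, c = 1316, d = 1548.
RR = [a/(a+b)] / [c/(c+d)] = (408/598) / (1316/2864) = 0.68227/0.45950 = 1.48483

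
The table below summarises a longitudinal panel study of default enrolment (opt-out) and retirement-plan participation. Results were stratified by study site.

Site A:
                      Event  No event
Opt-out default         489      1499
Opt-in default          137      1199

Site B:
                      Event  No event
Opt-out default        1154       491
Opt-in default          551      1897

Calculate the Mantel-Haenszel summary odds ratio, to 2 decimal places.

OR_MH = Σ(aᵢdᵢ/nᵢ) / Σ(bᵢcᵢ/nᵢ), where nᵢ is the stratum total.
Stratum 1 (Site A): n = 3324; a·d/n = 489·1199/3324 = 176.3872; b·c/n = 1499·137/3324 = 61.7819
Stratum 2 (Site B): n = 4093; a·d/n = 1154·1897/4093 = 534.8493; b·c/n = 491·551/4093 = 66.0985
OR_MH = (176.3872 + 534.8493) / (61.7819 + 66.0985) = 711.2364 / 127.8804 = 5.56173

5.56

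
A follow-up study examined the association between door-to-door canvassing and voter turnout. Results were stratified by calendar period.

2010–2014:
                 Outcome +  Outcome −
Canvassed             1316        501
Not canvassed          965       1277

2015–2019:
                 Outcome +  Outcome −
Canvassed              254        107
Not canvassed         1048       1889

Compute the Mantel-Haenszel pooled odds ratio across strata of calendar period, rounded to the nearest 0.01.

3.65

OR_MH = Σ(aᵢdᵢ/nᵢ) / Σ(bᵢcᵢ/nᵢ), where nᵢ is the stratum total.
Stratum 1 (2010–2014): n = 4059; a·d/n = 1316·1277/4059 = 414.0261; b·c/n = 501·965/4059 = 119.1094
Stratum 2 (2015–2019): n = 3298; a·d/n = 254·1889/3298 = 145.4839; b·c/n = 107·1048/3298 = 34.0012
OR_MH = (414.0261 + 145.4839) / (119.1094 + 34.0012) = 559.5100 / 153.1106 = 3.65429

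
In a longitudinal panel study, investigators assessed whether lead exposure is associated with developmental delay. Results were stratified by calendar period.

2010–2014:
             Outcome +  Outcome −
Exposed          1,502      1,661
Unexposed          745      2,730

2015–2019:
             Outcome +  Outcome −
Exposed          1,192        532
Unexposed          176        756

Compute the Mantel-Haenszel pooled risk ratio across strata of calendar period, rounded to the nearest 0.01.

2.57

RR_MH = Σ(aᵢ·n₀ᵢ/nᵢ) / Σ(cᵢ·n₁ᵢ/nᵢ), with n₁ᵢ = aᵢ+bᵢ (exposed), n₀ᵢ = cᵢ+dᵢ (unexposed), nᵢ = n₁ᵢ+n₀ᵢ.
Stratum 1 (2010–2014): n₁ = 3163, n₀ = 3475, n = 6638; a·n₀/n = 1502·3475/6638 = 786.2986; c·n₁/n = 745·3163/6638 = 354.9917
Stratum 2 (2015–2019): n₁ = 1724, n₀ = 932, n = 2656; a·n₀/n = 1192·932/2656 = 418.2771; c·n₁/n = 176·1724/2656 = 114.2410
RR_MH = (786.2986 + 418.2771) / (354.9917 + 114.2410) = 1204.5757 / 469.2327 = 2.56712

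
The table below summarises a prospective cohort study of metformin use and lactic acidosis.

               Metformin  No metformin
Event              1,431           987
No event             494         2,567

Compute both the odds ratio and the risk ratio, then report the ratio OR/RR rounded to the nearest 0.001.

Reading the table with exposure as columns: a = 1431 (Metformin, case), b = 494 (Metformin, non-case), c = 987 (No metformin, case), d = 2567.
OR = (1431·2567)/(494·987) = 3673377/487578 = 7.53393
Risk in exposed = 1431/1925 = 0.74338; risk in unexposed = 987/3554 = 0.27772; RR = 2.67676
OR/RR = 7.53393 / 2.67676 = 2.81457
The outcome is not rare, so the OR lies further from 1 than the RR.

2.815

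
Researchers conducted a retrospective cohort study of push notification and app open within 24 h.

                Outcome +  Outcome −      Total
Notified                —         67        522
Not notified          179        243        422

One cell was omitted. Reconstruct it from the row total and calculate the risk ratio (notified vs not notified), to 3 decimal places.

2.055

The missing cell is in the exposed row: 522 − 67 = 455.
So a = 455, b = 67, c = 179, d = 243.
RR = [a/(a+b)] / [c/(c+d)] = (455/522) / (179/422) = 0.87165/0.42417 = 2.05495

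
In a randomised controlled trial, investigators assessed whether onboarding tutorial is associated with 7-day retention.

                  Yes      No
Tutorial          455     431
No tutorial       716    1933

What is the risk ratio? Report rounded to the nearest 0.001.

1.900

Cells: a = 455, b = 431, c = 716, d = 1933.
Risk in exposed = 455/886 = 0.51354; risk in unexposed = 716/2649 = 0.27029.
RR = 0.51354 / 0.27029 = 1.89997
The risk among the exposed is 1.90 times that among the unexposed.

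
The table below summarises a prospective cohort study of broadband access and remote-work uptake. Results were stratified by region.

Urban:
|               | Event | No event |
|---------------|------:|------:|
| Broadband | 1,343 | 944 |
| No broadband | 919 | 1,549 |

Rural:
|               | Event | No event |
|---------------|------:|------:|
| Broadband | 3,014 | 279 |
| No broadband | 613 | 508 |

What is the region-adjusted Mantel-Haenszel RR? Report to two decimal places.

1.63

RR_MH = Σ(aᵢ·n₀ᵢ/nᵢ) / Σ(cᵢ·n₁ᵢ/nᵢ), with n₁ᵢ = aᵢ+bᵢ (exposed), n₀ᵢ = cᵢ+dᵢ (unexposed), nᵢ = n₁ᵢ+n₀ᵢ.
Stratum 1 (Urban): n₁ = 2287, n₀ = 2468, n = 4755; a·n₀/n = 1343·2468/4755 = 697.0608; c·n₁/n = 919·2287/4755 = 442.0090
Stratum 2 (Rural): n₁ = 3293, n₀ = 1121, n = 4414; a·n₀/n = 3014·1121/4414 = 765.4495; c·n₁/n = 613·3293/4414 = 457.3197
RR_MH = (697.0608 + 765.4495) / (442.0090 + 457.3197) = 1462.5103 / 899.3287 = 1.62622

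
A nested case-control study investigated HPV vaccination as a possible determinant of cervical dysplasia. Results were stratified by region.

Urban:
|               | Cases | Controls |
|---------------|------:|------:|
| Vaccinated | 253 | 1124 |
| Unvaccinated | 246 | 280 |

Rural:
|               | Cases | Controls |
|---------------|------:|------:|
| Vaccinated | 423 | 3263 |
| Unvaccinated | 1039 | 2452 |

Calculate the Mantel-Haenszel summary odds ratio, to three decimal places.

0.294

OR_MH = Σ(aᵢdᵢ/nᵢ) / Σ(bᵢcᵢ/nᵢ), where nᵢ is the stratum total.
Stratum 1 (Urban): n = 1903; a·d/n = 253·280/1903 = 37.2254; b·c/n = 1124·246/1903 = 145.2990
Stratum 2 (Rural): n = 7177; a·d/n = 423·2452/7177 = 144.5167; b·c/n = 3263·1039/7177 = 472.3780
OR_MH = (37.2254 + 144.5167) / (145.2990 + 472.3780) = 181.7421 / 617.6770 = 0.29423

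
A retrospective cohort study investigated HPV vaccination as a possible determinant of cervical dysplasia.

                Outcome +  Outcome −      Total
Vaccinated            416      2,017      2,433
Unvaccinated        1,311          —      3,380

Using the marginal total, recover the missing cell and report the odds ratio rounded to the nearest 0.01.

0.33

The missing cell is in the unexposed row: 3380 − 1311 = 2069.
So a = 416, b = 2017, c = 1311, d = 2069.
OR = (a·d)/(b·c) = (416 × 2069) / (2017 × 1311) = 860704 / 2644287 = 0.32550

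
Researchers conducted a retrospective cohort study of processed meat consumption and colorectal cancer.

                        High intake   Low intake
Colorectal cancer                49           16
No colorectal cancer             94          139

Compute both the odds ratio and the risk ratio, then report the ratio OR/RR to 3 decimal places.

Reading the table with exposure as columns: a = 49 (High intake, case), b = 94 (High intake, non-case), c = 16 (Low intake, case), d = 139.
OR = (49·139)/(94·16) = 6811/1504 = 4.52859
Risk in exposed = 49/143 = 0.34266; risk in unexposed = 16/155 = 0.10323; RR = 3.31949
OR/RR = 4.52859 / 3.31949 = 1.36424
The outcome is not rare, so the OR lies further from 1 than the RR.

1.364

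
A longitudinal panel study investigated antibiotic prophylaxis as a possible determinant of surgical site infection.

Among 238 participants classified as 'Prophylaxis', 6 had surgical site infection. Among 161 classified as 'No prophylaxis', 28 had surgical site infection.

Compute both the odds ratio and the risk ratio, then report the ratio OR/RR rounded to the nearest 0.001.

0.847

From the description: a = 6, b = 232, c = 28, d = 133.
OR = (6·133)/(232·28) = 798/6496 = 0.12284
Risk in exposed = 6/238 = 0.02521; risk in unexposed = 28/161 = 0.17391; RR = 0.14496
OR/RR = 0.12284 / 0.14496 = 0.84745
The outcome is not rare, so the OR lies further from 1 than the RR.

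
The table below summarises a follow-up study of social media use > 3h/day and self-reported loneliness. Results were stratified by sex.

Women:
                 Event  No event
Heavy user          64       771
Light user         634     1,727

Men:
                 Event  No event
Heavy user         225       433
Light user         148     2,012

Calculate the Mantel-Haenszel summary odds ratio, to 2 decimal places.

1.11

OR_MH = Σ(aᵢdᵢ/nᵢ) / Σ(bᵢcᵢ/nᵢ), where nᵢ is the stratum total.
Stratum 1 (Women): n = 3196; a·d/n = 64·1727/3196 = 34.5832; b·c/n = 771·634/3196 = 152.9456
Stratum 2 (Men): n = 2818; a·d/n = 225·2012/2818 = 160.6458; b·c/n = 433·148/2818 = 22.7410
OR_MH = (34.5832 + 160.6458) / (152.9456 + 22.7410) = 195.2291 / 175.6865 = 1.11124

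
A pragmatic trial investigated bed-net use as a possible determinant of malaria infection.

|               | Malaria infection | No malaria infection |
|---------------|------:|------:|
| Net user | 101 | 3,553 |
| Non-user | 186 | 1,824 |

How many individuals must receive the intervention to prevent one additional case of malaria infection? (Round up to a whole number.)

Risk in treated group = 101/3654 = 0.02764; risk in control = 186/2010 = 0.09254.
Absolute risk reduction = 0.09254 − 0.02764 = 0.06490
NNT = 1 / ARR = 1 / 0.06490 = 15.409 → round up → 16

16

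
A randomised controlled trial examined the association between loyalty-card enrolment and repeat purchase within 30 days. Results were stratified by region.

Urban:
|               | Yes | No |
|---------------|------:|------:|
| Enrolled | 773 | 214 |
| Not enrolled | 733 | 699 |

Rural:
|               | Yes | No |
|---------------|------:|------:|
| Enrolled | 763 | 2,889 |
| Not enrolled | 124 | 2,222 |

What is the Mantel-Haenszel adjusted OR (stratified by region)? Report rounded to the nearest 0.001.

4.062

OR_MH = Σ(aᵢdᵢ/nᵢ) / Σ(bᵢcᵢ/nᵢ), where nᵢ is the stratum total.
Stratum 1 (Urban): n = 2419; a·d/n = 773·699/2419 = 223.3679; b·c/n = 214·733/2419 = 64.8458
Stratum 2 (Rural): n = 5998; a·d/n = 763·2222/5998 = 282.6586; b·c/n = 2889·124/5998 = 59.7259
OR_MH = (223.3679 + 282.6586) / (64.8458 + 59.7259) = 506.0265 / 124.5717 = 4.06213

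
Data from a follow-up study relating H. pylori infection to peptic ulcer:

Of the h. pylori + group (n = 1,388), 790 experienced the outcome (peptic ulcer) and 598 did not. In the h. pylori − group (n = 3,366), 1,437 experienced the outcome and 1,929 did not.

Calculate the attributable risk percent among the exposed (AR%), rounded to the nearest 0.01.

24.99

From the description: a = 790, b = 598, c = 1437, d = 1929.
Risk in exposed = 790/1388 = 0.56916; risk in unexposed = 1437/3366 = 0.42692.
RR = 0.56916/0.42692 = 1.33320
AR% = (RR − 1)/RR × 100 = (1.33320 − 1)/1.33320 × 100 = 24.9924%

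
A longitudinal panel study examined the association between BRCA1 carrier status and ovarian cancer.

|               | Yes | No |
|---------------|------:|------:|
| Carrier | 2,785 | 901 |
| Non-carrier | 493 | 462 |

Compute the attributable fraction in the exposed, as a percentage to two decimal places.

Cells: a = 2785, b = 901, c = 493, d = 462.
Risk in exposed = 2785/3686 = 0.75556; risk in unexposed = 493/955 = 0.51623.
RR = 0.75556/0.51623 = 1.46361
AR% = (RR − 1)/RR × 100 = (1.46361 − 1)/1.46361 × 100 = 31.6759%

31.68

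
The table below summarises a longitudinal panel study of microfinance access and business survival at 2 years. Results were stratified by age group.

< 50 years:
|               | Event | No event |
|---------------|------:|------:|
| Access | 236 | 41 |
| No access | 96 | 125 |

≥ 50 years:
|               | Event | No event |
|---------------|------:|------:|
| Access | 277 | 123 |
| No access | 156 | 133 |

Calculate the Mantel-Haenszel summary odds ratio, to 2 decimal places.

3.15

OR_MH = Σ(aᵢdᵢ/nᵢ) / Σ(bᵢcᵢ/nᵢ), where nᵢ is the stratum total.
Stratum 1 (< 50 years): n = 498; a·d/n = 236·125/498 = 59.2369; b·c/n = 41·96/498 = 7.9036
Stratum 2 (≥ 50 years): n = 689; a·d/n = 277·133/689 = 53.4702; b·c/n = 123·156/689 = 27.8491
OR_MH = (59.2369 + 53.4702) / (7.9036 + 27.8491) = 112.7072 / 35.7527 = 3.15241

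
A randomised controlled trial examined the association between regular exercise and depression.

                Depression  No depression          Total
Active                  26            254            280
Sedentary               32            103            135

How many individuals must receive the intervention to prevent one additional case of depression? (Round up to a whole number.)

Risk in treated group = 26/280 = 0.09286; risk in control = 32/135 = 0.23704.
Absolute risk reduction = 0.23704 − 0.09286 = 0.14418
NNT = 1 / ARR = 1 / 0.14418 = 6.936 → round up → 7

7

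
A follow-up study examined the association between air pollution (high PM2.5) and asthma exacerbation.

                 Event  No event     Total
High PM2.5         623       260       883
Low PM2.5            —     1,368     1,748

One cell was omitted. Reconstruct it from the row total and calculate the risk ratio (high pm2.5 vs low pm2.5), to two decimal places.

3.25

The missing cell is in the unexposed row: 1748 − 1368 = 380.
So a = 623, b = 260, c = 380, d = 1368.
RR = [a/(a+b)] / [c/(c+d)] = (623/883) / (380/1748) = 0.70555/0.21739 = 3.24553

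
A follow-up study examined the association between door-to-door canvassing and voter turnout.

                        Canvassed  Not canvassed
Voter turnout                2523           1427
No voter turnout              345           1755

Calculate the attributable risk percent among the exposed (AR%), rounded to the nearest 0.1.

Reading the table with exposure as columns: a = 2523 (Canvassed, case), b = 345 (Canvassed, non-case), c = 1427 (Not canvassed, case), d = 1755.
Risk in exposed = 2523/2868 = 0.87971; risk in unexposed = 1427/3182 = 0.44846.
RR = 0.87971/0.44846 = 1.96162
AR% = (RR − 1)/RR × 100 = (1.96162 − 1)/1.96162 × 100 = 49.0217%

49.0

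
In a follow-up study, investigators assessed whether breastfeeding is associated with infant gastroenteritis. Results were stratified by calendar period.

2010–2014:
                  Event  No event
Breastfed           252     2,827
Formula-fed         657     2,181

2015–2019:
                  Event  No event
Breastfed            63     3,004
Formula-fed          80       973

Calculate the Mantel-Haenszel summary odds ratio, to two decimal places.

0.29

OR_MH = Σ(aᵢdᵢ/nᵢ) / Σ(bᵢcᵢ/nᵢ), where nᵢ is the stratum total.
Stratum 1 (2010–2014): n = 5917; a·d/n = 252·2181/5917 = 92.8869; b·c/n = 2827·657/5917 = 313.8988
Stratum 2 (2015–2019): n = 4120; a·d/n = 63·973/4120 = 14.8784; b·c/n = 3004·80/4120 = 58.3301
OR_MH = (92.8869 + 14.8784) / (313.8988 + 58.3301) = 107.7653 / 372.2289 = 0.28951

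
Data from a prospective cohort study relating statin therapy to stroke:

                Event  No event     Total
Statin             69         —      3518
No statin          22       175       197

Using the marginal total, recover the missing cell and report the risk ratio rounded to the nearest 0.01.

The missing cell is in the exposed row: 3518 − 69 = 3449.
So a = 69, b = 3449, c = 22, d = 175.
RR = [a/(a+b)] / [c/(c+d)] = (69/3518) / (22/197) = 0.01961/0.11168 = 0.17563

0.18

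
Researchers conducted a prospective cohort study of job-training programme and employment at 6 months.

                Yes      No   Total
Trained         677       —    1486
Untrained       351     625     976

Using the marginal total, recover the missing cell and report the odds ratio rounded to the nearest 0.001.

1.490

The missing cell is in the exposed row: 1486 − 677 = 809.
So a = 677, b = 809, c = 351, d = 625.
OR = (a·d)/(b·c) = (677 × 625) / (809 × 351) = 423125 / 283959 = 1.49009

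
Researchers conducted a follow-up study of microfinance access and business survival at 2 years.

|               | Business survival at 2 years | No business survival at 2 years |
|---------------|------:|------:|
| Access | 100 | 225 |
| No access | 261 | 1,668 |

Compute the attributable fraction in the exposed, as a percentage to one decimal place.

Cells: a = 100, b = 225, c = 261, d = 1668.
Risk in exposed = 100/325 = 0.30769; risk in unexposed = 261/1929 = 0.13530.
RR = 0.30769/0.13530 = 2.27409
AR% = (RR − 1)/RR × 100 = (2.27409 − 1)/2.27409 × 100 = 56.0264%

56.0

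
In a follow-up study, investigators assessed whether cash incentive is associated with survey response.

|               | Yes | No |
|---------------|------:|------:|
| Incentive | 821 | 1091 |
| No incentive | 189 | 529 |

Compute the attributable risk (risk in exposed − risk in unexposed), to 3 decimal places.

0.166

Cells: a = 821, b = 1091, c = 189, d = 529.
Risk in exposed = 821/1912 = 0.429393; risk in unexposed = 189/718 = 0.263231.
Risk difference = 0.429393 − 0.263231 = 0.166162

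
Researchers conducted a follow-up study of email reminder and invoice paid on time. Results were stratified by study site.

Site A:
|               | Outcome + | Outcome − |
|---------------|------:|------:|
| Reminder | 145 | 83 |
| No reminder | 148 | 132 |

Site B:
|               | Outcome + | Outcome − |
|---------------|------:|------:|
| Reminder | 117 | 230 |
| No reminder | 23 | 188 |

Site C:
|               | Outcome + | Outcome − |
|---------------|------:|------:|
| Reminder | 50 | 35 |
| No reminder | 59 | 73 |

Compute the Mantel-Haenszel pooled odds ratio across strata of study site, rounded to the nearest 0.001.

OR_MH = Σ(aᵢdᵢ/nᵢ) / Σ(bᵢcᵢ/nᵢ), where nᵢ is the stratum total.
Stratum 1 (Site A): n = 508; a·d/n = 145·132/508 = 37.6772; b·c/n = 83·148/508 = 24.1811
Stratum 2 (Site B): n = 558; a·d/n = 117·188/558 = 39.4194; b·c/n = 230·23/558 = 9.4803
Stratum 3 (Site C): n = 217; a·d/n = 50·73/217 = 16.8203; b·c/n = 35·59/217 = 9.5161
OR_MH = (37.6772 + 39.4194 + 16.8203) / (24.1811 + 9.4803 + 9.5161) = 93.9168 / 43.1775 = 2.17513

2.175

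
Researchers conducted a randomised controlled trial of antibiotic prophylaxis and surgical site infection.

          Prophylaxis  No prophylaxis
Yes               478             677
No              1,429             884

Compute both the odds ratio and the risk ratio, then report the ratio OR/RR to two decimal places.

Reading the table with exposure as columns: a = 478 (Prophylaxis, case), b = 1429 (Prophylaxis, non-case), c = 677 (No prophylaxis, case), d = 884.
OR = (478·884)/(1429·677) = 422552/967433 = 0.43678
Risk in exposed = 478/1907 = 0.25066; risk in unexposed = 677/1561 = 0.43370; RR = 0.57795
OR/RR = 0.43678 / 0.57795 = 0.75573
The outcome is not rare, so the OR lies further from 1 than the RR.

0.76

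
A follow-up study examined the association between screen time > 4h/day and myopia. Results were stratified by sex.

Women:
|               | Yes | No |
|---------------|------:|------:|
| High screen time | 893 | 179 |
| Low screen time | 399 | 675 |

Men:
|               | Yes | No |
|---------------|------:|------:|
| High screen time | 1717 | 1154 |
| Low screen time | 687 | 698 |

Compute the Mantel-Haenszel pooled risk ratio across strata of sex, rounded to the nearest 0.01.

RR_MH = Σ(aᵢ·n₀ᵢ/nᵢ) / Σ(cᵢ·n₁ᵢ/nᵢ), with n₁ᵢ = aᵢ+bᵢ (exposed), n₀ᵢ = cᵢ+dᵢ (unexposed), nᵢ = n₁ᵢ+n₀ᵢ.
Stratum 1 (Women): n₁ = 1072, n₀ = 1074, n = 2146; a·n₀/n = 893·1074/2146 = 446.9161; c·n₁/n = 399·1072/2146 = 199.3141
Stratum 2 (Men): n₁ = 2871, n₀ = 1385, n = 4256; a·n₀/n = 1717·1385/4256 = 558.7512; c·n₁/n = 687·2871/4256 = 463.4344
RR_MH = (446.9161 + 558.7512) / (199.3141 + 463.4344) = 1005.6673 / 662.7485 = 1.51742

1.52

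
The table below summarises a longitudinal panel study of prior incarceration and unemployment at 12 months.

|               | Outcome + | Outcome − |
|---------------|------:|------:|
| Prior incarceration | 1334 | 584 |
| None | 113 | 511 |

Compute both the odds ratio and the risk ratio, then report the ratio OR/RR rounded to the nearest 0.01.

2.69

Cells: a = 1334, b = 584, c = 113, d = 511.
OR = (1334·511)/(584·113) = 681674/65992 = 10.32965
Risk in exposed = 1334/1918 = 0.69552; risk in unexposed = 113/624 = 0.18109; RR = 3.84073
OR/RR = 10.32965 / 3.84073 = 2.68950
The outcome is not rare, so the OR lies further from 1 than the RR.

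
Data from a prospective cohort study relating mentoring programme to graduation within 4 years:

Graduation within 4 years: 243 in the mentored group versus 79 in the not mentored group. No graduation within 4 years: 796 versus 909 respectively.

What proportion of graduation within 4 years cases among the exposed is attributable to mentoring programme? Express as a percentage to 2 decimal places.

65.81

From the description: a = 243, b = 796, c = 79, d = 909.
Risk in exposed = 243/1039 = 0.23388; risk in unexposed = 79/988 = 0.07996.
RR = 0.23388/0.07996 = 2.92496
AR% = (RR − 1)/RR × 100 = (2.92496 − 1)/2.92496 × 100 = 65.8115%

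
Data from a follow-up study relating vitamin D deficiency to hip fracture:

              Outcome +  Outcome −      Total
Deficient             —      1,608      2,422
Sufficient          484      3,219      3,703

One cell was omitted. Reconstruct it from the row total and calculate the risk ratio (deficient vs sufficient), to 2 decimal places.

2.57

The missing cell is in the exposed row: 2422 − 1608 = 814.
So a = 814, b = 1608, c = 484, d = 3219.
RR = [a/(a+b)] / [c/(c+d)] = (814/2422) / (484/3703) = 0.33609/0.13070 = 2.57133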